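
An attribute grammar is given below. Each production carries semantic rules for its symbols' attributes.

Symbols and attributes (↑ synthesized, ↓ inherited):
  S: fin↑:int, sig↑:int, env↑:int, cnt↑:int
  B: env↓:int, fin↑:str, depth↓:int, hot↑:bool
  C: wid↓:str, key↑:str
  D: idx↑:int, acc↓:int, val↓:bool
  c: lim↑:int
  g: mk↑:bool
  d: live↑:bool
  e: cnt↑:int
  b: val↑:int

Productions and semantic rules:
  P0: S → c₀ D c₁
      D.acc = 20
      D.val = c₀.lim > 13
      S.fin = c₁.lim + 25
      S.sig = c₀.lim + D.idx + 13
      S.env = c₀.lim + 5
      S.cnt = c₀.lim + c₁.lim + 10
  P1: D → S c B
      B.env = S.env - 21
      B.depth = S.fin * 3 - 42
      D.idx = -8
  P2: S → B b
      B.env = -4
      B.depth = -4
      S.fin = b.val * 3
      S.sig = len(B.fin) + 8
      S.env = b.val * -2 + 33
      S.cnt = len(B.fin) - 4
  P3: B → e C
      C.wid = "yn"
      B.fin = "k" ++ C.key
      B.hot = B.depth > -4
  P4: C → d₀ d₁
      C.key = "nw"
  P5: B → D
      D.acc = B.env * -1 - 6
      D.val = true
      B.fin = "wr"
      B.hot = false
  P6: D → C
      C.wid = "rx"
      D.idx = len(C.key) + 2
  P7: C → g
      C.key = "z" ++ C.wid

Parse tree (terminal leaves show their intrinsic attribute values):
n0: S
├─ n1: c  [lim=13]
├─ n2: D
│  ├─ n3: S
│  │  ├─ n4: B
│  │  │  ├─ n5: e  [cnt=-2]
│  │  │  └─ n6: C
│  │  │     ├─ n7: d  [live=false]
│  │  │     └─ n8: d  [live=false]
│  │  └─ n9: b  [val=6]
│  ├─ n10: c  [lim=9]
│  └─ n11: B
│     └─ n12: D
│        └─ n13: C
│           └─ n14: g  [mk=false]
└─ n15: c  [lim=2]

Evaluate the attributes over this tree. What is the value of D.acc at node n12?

-6

1. n1.lim = 13  [terminal]
2. n2.acc = 20  [20]
3. n2.val = false  [c₀.lim > 13]
4. n4.env = -4  [-4]
5. n4.depth = -4  [-4]
6. n5.cnt = -2  [terminal]
7. n6.wid = "yn"  ["yn"]
8. n7.live = false  [terminal]
9. n8.live = false  [terminal]
10. n6.key = "nw"  ["nw"]
11. n4.fin = "knw"  ["k" ++ C.key]
12. n4.hot = false  [B.depth > -4]
13. n9.val = 6  [terminal]
14. n3.fin = 18  [b.val * 3]
15. n3.sig = 11  [len(B.fin) + 8]
16. n3.env = 21  [b.val * -2 + 33]
17. n3.cnt = -1  [len(B.fin) - 4]
18. n10.lim = 9  [terminal]
19. n11.env = 0  [S.env - 21]
20. n11.depth = 12  [S.fin * 3 - 42]
21. n12.acc = -6  [B.env * -1 - 6]
22. n12.val = true  [true]
23. n13.wid = "rx"  ["rx"]
24. n14.mk = false  [terminal]
25. n13.key = "zrx"  ["z" ++ C.wid]
26. n12.idx = 5  [len(C.key) + 2]
27. n11.fin = "wr"  ["wr"]
28. n11.hot = false  [false]
29. n2.idx = -8  [-8]
30. n15.lim = 2  [terminal]
31. n0.fin = 27  [c₁.lim + 25]
32. n0.sig = 18  [c₀.lim + D.idx + 13]
33. n0.env = 18  [c₀.lim + 5]
34. n0.cnt = 25  [c₀.lim + c₁.lim + 10]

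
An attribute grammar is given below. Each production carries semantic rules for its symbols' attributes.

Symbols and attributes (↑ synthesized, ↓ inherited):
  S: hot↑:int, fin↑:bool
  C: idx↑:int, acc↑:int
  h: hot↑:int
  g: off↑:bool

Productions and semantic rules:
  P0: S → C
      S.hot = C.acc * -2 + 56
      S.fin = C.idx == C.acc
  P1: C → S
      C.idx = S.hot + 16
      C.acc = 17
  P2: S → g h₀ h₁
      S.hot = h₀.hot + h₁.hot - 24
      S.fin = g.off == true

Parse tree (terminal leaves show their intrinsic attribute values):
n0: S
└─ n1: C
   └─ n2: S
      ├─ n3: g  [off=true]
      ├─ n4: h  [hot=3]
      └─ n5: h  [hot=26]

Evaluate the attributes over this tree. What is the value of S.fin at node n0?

1. n3.off = true  [terminal]
2. n4.hot = 3  [terminal]
3. n5.hot = 26  [terminal]
4. n2.hot = 5  [h₀.hot + h₁.hot - 24]
5. n2.fin = true  [g.off == true]
6. n1.idx = 21  [S.hot + 16]
7. n1.acc = 17  [17]
8. n0.hot = 22  [C.acc * -2 + 56]
9. n0.fin = false  [C.idx == C.acc]

false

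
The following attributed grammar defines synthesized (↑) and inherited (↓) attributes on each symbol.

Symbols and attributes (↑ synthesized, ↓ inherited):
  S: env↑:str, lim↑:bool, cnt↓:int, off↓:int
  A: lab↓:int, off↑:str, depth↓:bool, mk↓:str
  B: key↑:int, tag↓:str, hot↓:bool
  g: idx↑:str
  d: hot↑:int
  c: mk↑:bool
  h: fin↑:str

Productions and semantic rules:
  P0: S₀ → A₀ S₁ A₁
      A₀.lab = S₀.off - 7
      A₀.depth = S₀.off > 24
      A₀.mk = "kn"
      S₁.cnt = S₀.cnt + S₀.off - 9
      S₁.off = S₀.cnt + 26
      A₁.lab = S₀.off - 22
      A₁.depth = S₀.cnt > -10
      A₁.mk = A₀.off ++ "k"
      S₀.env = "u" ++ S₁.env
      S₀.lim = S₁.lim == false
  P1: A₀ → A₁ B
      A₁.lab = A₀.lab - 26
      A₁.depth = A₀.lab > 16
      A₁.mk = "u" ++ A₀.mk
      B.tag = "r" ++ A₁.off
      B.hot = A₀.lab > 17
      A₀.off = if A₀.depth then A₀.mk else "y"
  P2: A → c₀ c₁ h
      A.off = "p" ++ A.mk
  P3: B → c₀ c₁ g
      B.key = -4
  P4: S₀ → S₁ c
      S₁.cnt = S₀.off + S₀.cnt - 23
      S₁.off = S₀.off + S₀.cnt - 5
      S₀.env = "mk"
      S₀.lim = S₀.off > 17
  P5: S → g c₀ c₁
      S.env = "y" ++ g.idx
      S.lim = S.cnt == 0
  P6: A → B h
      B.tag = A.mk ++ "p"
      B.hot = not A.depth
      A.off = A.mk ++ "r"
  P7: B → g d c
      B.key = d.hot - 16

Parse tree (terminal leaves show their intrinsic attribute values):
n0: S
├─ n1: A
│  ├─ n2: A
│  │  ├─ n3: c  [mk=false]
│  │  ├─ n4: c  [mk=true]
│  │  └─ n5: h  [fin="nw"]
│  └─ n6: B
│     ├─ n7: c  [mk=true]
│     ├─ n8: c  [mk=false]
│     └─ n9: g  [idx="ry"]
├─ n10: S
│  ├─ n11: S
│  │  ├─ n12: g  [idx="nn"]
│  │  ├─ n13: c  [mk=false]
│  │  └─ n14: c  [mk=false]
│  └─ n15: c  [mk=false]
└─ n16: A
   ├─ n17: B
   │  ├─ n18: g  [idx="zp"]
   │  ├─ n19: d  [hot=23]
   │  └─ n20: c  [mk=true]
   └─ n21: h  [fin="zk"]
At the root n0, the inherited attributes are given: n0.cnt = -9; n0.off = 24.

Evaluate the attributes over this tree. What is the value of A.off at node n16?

1. n0.cnt = -9  [given at root]
2. n0.off = 24  [given at root]
3. n1.lab = 17  [S₀.off - 7]
4. n1.depth = false  [S₀.off > 24]
5. n1.mk = "kn"  ["kn"]
6. n2.lab = -9  [A₀.lab - 26]
7. n2.depth = true  [A₀.lab > 16]
8. n2.mk = "ukn"  ["u" ++ A₀.mk]
9. n3.mk = false  [terminal]
10. n4.mk = true  [terminal]
11. n5.fin = "nw"  [terminal]
12. n2.off = "pukn"  ["p" ++ A.mk]
13. n6.tag = "rpukn"  ["r" ++ A₁.off]
14. n6.hot = false  [A₀.lab > 17]
15. n7.mk = true  [terminal]
16. n8.mk = false  [terminal]
17. n9.idx = "ry"  [terminal]
18. n6.key = -4  [-4]
19. n1.off = "y"  [if A₀.depth then A₀.mk else "y"]
20. n10.cnt = 6  [S₀.cnt + S₀.off - 9]
21. n10.off = 17  [S₀.cnt + 26]
22. n11.cnt = 0  [S₀.off + S₀.cnt - 23]
23. n11.off = 18  [S₀.off + S₀.cnt - 5]
24. n12.idx = "nn"  [terminal]
25. n13.mk = false  [terminal]
26. n14.mk = false  [terminal]
27. n11.env = "ynn"  ["y" ++ g.idx]
28. n11.lim = true  [S.cnt == 0]
29. n15.mk = false  [terminal]
30. n10.env = "mk"  ["mk"]
31. n10.lim = false  [S₀.off > 17]
32. n16.lab = 2  [S₀.off - 22]
33. n16.depth = true  [S₀.cnt > -10]
34. n16.mk = "yk"  [A₀.off ++ "k"]
35. n17.tag = "ykp"  [A.mk ++ "p"]
36. n17.hot = false  [not A.depth]
37. n18.idx = "zp"  [terminal]
38. n19.hot = 23  [terminal]
39. n20.mk = true  [terminal]
40. n17.key = 7  [d.hot - 16]
41. n21.fin = "zk"  [terminal]
42. n16.off = "ykr"  [A.mk ++ "r"]
43. n0.env = "umk"  ["u" ++ S₁.env]
44. n0.lim = true  [S₁.lim == false]

"ykr"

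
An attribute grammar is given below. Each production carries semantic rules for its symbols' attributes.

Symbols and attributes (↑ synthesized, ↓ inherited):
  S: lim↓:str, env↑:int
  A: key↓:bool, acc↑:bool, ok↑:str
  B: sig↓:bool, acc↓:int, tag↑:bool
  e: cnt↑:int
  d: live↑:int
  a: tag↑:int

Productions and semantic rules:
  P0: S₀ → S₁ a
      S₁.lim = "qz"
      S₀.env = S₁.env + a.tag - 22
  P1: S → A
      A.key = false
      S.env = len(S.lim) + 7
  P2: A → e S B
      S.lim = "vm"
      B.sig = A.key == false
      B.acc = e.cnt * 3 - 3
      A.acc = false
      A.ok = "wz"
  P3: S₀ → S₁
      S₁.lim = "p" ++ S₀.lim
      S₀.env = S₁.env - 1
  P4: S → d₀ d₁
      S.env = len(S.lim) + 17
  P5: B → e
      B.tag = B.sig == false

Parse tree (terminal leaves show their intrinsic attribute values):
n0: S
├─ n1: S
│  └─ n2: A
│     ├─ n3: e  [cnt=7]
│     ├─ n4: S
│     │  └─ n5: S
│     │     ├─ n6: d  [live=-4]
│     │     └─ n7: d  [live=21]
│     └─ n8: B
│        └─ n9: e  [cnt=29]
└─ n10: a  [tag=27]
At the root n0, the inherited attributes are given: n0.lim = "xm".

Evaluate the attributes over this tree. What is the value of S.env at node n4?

19

1. n0.lim = "xm"  [given at root]
2. n1.lim = "qz"  ["qz"]
3. n2.key = false  [false]
4. n3.cnt = 7  [terminal]
5. n4.lim = "vm"  ["vm"]
6. n5.lim = "pvm"  ["p" ++ S₀.lim]
7. n6.live = -4  [terminal]
8. n7.live = 21  [terminal]
9. n5.env = 20  [len(S.lim) + 17]
10. n4.env = 19  [S₁.env - 1]
11. n8.sig = true  [A.key == false]
12. n8.acc = 18  [e.cnt * 3 - 3]
13. n9.cnt = 29  [terminal]
14. n8.tag = false  [B.sig == false]
15. n2.acc = false  [false]
16. n2.ok = "wz"  ["wz"]
17. n1.env = 9  [len(S.lim) + 7]
18. n10.tag = 27  [terminal]
19. n0.env = 14  [S₁.env + a.tag - 22]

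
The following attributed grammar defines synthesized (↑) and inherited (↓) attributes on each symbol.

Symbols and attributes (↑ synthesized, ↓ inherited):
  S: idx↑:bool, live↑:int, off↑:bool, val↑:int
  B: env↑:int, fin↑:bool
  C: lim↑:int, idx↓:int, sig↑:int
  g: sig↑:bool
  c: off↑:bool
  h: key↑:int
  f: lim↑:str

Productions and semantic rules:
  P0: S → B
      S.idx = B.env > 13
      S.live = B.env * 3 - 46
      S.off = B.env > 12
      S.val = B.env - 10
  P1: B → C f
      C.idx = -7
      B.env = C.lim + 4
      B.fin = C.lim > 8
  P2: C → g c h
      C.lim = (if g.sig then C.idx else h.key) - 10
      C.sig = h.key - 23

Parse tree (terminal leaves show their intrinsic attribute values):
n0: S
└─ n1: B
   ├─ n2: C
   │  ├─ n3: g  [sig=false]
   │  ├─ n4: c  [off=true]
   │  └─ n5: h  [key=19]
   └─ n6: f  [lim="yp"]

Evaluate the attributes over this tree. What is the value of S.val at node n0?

1. n2.idx = -7  [-7]
2. n3.sig = false  [terminal]
3. n4.off = true  [terminal]
4. n5.key = 19  [terminal]
5. n2.lim = 9  [(if g.sig then C.idx else h.key) - 10]
6. n2.sig = -4  [h.key - 23]
7. n6.lim = "yp"  [terminal]
8. n1.env = 13  [C.lim + 4]
9. n1.fin = true  [C.lim > 8]
10. n0.idx = false  [B.env > 13]
11. n0.live = -7  [B.env * 3 - 46]
12. n0.off = true  [B.env > 12]
13. n0.val = 3  [B.env - 10]

3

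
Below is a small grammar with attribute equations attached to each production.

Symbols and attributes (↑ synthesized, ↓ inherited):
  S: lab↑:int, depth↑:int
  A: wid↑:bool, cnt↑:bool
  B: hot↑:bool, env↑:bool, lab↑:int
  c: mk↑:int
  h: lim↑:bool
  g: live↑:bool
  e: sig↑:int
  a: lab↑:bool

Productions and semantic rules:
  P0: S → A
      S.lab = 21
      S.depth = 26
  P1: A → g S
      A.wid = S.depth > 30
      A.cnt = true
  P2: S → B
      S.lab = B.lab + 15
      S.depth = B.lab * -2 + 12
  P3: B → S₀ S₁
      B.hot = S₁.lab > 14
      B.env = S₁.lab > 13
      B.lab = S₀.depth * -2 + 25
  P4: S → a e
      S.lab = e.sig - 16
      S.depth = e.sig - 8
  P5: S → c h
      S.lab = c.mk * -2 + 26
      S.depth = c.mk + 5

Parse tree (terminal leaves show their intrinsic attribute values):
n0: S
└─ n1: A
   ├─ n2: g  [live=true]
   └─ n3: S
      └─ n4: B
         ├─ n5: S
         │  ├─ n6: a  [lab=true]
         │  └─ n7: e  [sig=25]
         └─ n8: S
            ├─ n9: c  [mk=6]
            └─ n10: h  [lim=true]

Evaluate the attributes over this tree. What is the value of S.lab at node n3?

6

1. n2.live = true  [terminal]
2. n6.lab = true  [terminal]
3. n7.sig = 25  [terminal]
4. n5.lab = 9  [e.sig - 16]
5. n5.depth = 17  [e.sig - 8]
6. n9.mk = 6  [terminal]
7. n10.lim = true  [terminal]
8. n8.lab = 14  [c.mk * -2 + 26]
9. n8.depth = 11  [c.mk + 5]
10. n4.hot = false  [S₁.lab > 14]
11. n4.env = true  [S₁.lab > 13]
12. n4.lab = -9  [S₀.depth * -2 + 25]
13. n3.lab = 6  [B.lab + 15]
14. n3.depth = 30  [B.lab * -2 + 12]
15. n1.wid = false  [S.depth > 30]
16. n1.cnt = true  [true]
17. n0.lab = 21  [21]
18. n0.depth = 26  [26]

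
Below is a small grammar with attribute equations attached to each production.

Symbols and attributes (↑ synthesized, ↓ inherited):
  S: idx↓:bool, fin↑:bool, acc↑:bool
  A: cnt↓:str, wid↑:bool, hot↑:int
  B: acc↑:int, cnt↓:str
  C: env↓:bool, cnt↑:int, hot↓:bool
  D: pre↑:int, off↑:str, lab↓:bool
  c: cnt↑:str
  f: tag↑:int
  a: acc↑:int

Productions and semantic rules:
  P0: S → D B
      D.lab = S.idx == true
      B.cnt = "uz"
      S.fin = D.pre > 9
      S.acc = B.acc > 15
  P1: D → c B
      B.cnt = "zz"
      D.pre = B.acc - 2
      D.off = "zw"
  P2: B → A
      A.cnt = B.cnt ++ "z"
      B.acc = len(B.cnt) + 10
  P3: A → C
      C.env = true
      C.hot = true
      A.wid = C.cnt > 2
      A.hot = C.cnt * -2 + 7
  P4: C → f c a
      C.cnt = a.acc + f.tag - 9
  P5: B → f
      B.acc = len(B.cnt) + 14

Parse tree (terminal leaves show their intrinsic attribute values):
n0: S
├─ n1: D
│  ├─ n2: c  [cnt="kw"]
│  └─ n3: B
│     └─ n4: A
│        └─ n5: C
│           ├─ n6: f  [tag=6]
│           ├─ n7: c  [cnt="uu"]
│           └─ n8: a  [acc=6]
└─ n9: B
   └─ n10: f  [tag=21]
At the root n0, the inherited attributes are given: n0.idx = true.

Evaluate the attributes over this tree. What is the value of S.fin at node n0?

1. n0.idx = true  [given at root]
2. n1.lab = true  [S.idx == true]
3. n2.cnt = "kw"  [terminal]
4. n3.cnt = "zz"  ["zz"]
5. n4.cnt = "zzz"  [B.cnt ++ "z"]
6. n5.env = true  [true]
7. n5.hot = true  [true]
8. n6.tag = 6  [terminal]
9. n7.cnt = "uu"  [terminal]
10. n8.acc = 6  [terminal]
11. n5.cnt = 3  [a.acc + f.tag - 9]
12. n4.wid = true  [C.cnt > 2]
13. n4.hot = 1  [C.cnt * -2 + 7]
14. n3.acc = 12  [len(B.cnt) + 10]
15. n1.pre = 10  [B.acc - 2]
16. n1.off = "zw"  ["zw"]
17. n9.cnt = "uz"  ["uz"]
18. n10.tag = 21  [terminal]
19. n9.acc = 16  [len(B.cnt) + 14]
20. n0.fin = true  [D.pre > 9]
21. n0.acc = true  [B.acc > 15]

true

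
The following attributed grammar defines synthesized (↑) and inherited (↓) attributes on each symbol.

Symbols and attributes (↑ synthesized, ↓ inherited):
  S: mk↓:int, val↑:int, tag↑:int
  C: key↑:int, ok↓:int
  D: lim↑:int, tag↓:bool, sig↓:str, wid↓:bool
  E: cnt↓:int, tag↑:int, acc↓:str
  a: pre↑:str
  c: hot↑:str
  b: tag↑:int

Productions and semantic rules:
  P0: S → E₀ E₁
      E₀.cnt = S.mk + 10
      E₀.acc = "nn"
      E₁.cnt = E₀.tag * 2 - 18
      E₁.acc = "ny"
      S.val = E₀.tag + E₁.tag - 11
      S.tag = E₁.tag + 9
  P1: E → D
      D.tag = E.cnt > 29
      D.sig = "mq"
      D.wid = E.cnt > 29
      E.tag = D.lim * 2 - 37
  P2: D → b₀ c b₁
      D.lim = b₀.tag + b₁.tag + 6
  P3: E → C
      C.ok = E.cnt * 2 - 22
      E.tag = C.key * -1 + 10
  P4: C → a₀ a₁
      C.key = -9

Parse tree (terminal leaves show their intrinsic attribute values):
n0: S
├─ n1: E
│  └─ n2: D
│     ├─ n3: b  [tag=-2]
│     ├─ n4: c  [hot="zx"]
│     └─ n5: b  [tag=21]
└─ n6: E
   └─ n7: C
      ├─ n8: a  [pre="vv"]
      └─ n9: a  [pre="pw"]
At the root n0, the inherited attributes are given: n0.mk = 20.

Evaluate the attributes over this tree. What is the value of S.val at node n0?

21

1. n0.mk = 20  [given at root]
2. n1.cnt = 30  [S.mk + 10]
3. n1.acc = "nn"  ["nn"]
4. n2.tag = true  [E.cnt > 29]
5. n2.sig = "mq"  ["mq"]
6. n2.wid = true  [E.cnt > 29]
7. n3.tag = -2  [terminal]
8. n4.hot = "zx"  [terminal]
9. n5.tag = 21  [terminal]
10. n2.lim = 25  [b₀.tag + b₁.tag + 6]
11. n1.tag = 13  [D.lim * 2 - 37]
12. n6.cnt = 8  [E₀.tag * 2 - 18]
13. n6.acc = "ny"  ["ny"]
14. n7.ok = -6  [E.cnt * 2 - 22]
15. n8.pre = "vv"  [terminal]
16. n9.pre = "pw"  [terminal]
17. n7.key = -9  [-9]
18. n6.tag = 19  [C.key * -1 + 10]
19. n0.val = 21  [E₀.tag + E₁.tag - 11]
20. n0.tag = 28  [E₁.tag + 9]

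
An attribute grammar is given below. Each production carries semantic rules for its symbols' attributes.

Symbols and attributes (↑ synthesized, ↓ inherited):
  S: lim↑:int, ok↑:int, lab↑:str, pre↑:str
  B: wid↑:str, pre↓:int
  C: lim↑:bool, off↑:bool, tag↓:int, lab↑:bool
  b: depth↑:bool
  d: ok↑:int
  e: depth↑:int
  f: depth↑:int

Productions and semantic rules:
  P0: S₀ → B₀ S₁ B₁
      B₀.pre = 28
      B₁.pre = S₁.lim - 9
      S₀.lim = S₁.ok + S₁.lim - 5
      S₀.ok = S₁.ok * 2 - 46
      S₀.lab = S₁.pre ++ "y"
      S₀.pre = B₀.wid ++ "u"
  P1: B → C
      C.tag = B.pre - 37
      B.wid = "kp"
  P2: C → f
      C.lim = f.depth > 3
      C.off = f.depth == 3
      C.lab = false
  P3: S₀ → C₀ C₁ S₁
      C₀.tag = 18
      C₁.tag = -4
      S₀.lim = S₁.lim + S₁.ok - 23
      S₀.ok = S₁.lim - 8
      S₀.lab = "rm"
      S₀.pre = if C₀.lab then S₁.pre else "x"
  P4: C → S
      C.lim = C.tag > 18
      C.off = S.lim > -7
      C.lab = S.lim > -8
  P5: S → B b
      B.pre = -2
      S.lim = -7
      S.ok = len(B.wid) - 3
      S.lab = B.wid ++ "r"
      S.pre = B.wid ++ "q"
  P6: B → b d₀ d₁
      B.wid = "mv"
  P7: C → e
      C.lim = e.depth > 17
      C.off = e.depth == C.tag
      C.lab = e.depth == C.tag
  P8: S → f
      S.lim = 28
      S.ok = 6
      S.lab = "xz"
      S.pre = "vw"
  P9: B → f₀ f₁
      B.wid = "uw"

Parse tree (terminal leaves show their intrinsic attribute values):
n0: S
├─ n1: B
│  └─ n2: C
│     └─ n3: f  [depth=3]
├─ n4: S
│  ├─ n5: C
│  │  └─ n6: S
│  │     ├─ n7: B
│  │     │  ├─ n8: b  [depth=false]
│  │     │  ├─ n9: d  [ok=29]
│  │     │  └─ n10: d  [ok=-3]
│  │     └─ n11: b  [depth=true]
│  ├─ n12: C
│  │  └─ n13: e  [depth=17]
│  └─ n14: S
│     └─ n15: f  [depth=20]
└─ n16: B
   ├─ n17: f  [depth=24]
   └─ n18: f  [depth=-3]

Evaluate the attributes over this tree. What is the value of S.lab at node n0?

1. n1.pre = 28  [28]
2. n2.tag = -9  [B.pre - 37]
3. n3.depth = 3  [terminal]
4. n2.lim = false  [f.depth > 3]
5. n2.off = true  [f.depth == 3]
6. n2.lab = false  [false]
7. n1.wid = "kp"  ["kp"]
8. n5.tag = 18  [18]
9. n7.pre = -2  [-2]
10. n8.depth = false  [terminal]
11. n9.ok = 29  [terminal]
12. n10.ok = -3  [terminal]
13. n7.wid = "mv"  ["mv"]
14. n11.depth = true  [terminal]
15. n6.lim = -7  [-7]
16. n6.ok = -1  [len(B.wid) - 3]
17. n6.lab = "mvr"  [B.wid ++ "r"]
18. n6.pre = "mvq"  [B.wid ++ "q"]
19. n5.lim = false  [C.tag > 18]
20. n5.off = false  [S.lim > -7]
21. n5.lab = true  [S.lim > -8]
22. n12.tag = -4  [-4]
23. n13.depth = 17  [terminal]
24. n12.lim = false  [e.depth > 17]
25. n12.off = false  [e.depth == C.tag]
26. n12.lab = false  [e.depth == C.tag]
27. n15.depth = 20  [terminal]
28. n14.lim = 28  [28]
29. n14.ok = 6  [6]
30. n14.lab = "xz"  ["xz"]
31. n14.pre = "vw"  ["vw"]
32. n4.lim = 11  [S₁.lim + S₁.ok - 23]
33. n4.ok = 20  [S₁.lim - 8]
34. n4.lab = "rm"  ["rm"]
35. n4.pre = "vw"  [if C₀.lab then S₁.pre else "x"]
36. n16.pre = 2  [S₁.lim - 9]
37. n17.depth = 24  [terminal]
38. n18.depth = -3  [terminal]
39. n16.wid = "uw"  ["uw"]
40. n0.lim = 26  [S₁.ok + S₁.lim - 5]
41. n0.ok = -6  [S₁.ok * 2 - 46]
42. n0.lab = "vwy"  [S₁.pre ++ "y"]
43. n0.pre = "kpu"  [B₀.wid ++ "u"]

"vwy"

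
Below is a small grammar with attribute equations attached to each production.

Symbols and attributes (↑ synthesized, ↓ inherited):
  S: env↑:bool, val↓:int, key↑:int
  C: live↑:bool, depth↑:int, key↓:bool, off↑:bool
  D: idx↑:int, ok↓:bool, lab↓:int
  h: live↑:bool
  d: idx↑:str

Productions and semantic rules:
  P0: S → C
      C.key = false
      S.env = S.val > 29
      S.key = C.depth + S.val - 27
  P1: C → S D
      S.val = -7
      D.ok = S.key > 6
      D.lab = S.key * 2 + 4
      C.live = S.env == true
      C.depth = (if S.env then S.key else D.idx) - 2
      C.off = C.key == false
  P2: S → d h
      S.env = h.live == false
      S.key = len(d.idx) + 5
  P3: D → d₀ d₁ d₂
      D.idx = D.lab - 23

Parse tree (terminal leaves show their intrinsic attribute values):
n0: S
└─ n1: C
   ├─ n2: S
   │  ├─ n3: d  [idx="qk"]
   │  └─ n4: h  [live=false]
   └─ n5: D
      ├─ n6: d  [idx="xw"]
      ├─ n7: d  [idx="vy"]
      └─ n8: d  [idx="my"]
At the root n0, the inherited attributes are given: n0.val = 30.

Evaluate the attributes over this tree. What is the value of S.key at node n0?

8

1. n0.val = 30  [given at root]
2. n1.key = false  [false]
3. n2.val = -7  [-7]
4. n3.idx = "qk"  [terminal]
5. n4.live = false  [terminal]
6. n2.env = true  [h.live == false]
7. n2.key = 7  [len(d.idx) + 5]
8. n5.ok = true  [S.key > 6]
9. n5.lab = 18  [S.key * 2 + 4]
10. n6.idx = "xw"  [terminal]
11. n7.idx = "vy"  [terminal]
12. n8.idx = "my"  [terminal]
13. n5.idx = -5  [D.lab - 23]
14. n1.live = true  [S.env == true]
15. n1.depth = 5  [(if S.env then S.key else D.idx) - 2]
16. n1.off = true  [C.key == false]
17. n0.env = true  [S.val > 29]
18. n0.key = 8  [C.depth + S.val - 27]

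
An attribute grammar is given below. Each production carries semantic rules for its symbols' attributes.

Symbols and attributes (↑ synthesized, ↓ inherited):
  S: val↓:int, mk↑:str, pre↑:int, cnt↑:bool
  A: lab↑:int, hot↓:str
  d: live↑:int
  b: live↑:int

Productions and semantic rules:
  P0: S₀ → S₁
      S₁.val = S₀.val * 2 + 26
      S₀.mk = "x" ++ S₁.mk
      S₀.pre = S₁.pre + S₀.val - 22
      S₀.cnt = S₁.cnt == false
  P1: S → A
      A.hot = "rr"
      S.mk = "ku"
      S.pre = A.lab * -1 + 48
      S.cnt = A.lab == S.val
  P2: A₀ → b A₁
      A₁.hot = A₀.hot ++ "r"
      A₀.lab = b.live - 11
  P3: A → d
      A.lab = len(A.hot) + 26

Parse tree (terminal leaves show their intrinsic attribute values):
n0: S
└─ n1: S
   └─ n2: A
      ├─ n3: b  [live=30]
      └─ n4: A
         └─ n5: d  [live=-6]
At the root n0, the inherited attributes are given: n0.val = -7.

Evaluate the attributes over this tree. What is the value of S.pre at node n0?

0

1. n0.val = -7  [given at root]
2. n1.val = 12  [S₀.val * 2 + 26]
3. n2.hot = "rr"  ["rr"]
4. n3.live = 30  [terminal]
5. n4.hot = "rrr"  [A₀.hot ++ "r"]
6. n5.live = -6  [terminal]
7. n4.lab = 29  [len(A.hot) + 26]
8. n2.lab = 19  [b.live - 11]
9. n1.mk = "ku"  ["ku"]
10. n1.pre = 29  [A.lab * -1 + 48]
11. n1.cnt = false  [A.lab == S.val]
12. n0.mk = "xku"  ["x" ++ S₁.mk]
13. n0.pre = 0  [S₁.pre + S₀.val - 22]
14. n0.cnt = true  [S₁.cnt == false]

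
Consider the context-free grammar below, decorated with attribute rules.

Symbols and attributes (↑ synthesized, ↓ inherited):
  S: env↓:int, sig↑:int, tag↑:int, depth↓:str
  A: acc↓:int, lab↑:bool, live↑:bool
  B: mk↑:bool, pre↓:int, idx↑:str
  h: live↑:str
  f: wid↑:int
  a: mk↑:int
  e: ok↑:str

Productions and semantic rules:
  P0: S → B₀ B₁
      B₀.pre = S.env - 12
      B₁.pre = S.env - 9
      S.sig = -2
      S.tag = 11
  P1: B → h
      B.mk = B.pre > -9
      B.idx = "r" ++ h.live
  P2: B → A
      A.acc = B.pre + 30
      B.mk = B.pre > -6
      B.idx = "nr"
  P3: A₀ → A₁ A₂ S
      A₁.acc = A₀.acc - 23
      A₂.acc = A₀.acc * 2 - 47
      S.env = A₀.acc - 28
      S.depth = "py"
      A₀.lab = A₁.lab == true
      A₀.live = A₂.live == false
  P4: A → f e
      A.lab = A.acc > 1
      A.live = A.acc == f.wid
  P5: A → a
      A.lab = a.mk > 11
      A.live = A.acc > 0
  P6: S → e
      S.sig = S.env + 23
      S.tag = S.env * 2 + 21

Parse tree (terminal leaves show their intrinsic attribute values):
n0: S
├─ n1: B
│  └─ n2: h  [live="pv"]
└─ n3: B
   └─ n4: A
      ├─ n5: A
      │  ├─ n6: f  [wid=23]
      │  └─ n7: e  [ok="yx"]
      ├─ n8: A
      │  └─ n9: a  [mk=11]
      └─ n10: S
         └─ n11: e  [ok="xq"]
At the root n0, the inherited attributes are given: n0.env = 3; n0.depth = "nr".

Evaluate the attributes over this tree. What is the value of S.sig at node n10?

1. n0.env = 3  [given at root]
2. n0.depth = "nr"  [given at root]
3. n1.pre = -9  [S.env - 12]
4. n2.live = "pv"  [terminal]
5. n1.mk = false  [B.pre > -9]
6. n1.idx = "rpv"  ["r" ++ h.live]
7. n3.pre = -6  [S.env - 9]
8. n4.acc = 24  [B.pre + 30]
9. n5.acc = 1  [A₀.acc - 23]
10. n6.wid = 23  [terminal]
11. n7.ok = "yx"  [terminal]
12. n5.lab = false  [A.acc > 1]
13. n5.live = false  [A.acc == f.wid]
14. n8.acc = 1  [A₀.acc * 2 - 47]
15. n9.mk = 11  [terminal]
16. n8.lab = false  [a.mk > 11]
17. n8.live = true  [A.acc > 0]
18. n10.env = -4  [A₀.acc - 28]
19. n10.depth = "py"  ["py"]
20. n11.ok = "xq"  [terminal]
21. n10.sig = 19  [S.env + 23]
22. n10.tag = 13  [S.env * 2 + 21]
23. n4.lab = false  [A₁.lab == true]
24. n4.live = false  [A₂.live == false]
25. n3.mk = false  [B.pre > -6]
26. n3.idx = "nr"  ["nr"]
27. n0.sig = -2  [-2]
28. n0.tag = 11  [11]

19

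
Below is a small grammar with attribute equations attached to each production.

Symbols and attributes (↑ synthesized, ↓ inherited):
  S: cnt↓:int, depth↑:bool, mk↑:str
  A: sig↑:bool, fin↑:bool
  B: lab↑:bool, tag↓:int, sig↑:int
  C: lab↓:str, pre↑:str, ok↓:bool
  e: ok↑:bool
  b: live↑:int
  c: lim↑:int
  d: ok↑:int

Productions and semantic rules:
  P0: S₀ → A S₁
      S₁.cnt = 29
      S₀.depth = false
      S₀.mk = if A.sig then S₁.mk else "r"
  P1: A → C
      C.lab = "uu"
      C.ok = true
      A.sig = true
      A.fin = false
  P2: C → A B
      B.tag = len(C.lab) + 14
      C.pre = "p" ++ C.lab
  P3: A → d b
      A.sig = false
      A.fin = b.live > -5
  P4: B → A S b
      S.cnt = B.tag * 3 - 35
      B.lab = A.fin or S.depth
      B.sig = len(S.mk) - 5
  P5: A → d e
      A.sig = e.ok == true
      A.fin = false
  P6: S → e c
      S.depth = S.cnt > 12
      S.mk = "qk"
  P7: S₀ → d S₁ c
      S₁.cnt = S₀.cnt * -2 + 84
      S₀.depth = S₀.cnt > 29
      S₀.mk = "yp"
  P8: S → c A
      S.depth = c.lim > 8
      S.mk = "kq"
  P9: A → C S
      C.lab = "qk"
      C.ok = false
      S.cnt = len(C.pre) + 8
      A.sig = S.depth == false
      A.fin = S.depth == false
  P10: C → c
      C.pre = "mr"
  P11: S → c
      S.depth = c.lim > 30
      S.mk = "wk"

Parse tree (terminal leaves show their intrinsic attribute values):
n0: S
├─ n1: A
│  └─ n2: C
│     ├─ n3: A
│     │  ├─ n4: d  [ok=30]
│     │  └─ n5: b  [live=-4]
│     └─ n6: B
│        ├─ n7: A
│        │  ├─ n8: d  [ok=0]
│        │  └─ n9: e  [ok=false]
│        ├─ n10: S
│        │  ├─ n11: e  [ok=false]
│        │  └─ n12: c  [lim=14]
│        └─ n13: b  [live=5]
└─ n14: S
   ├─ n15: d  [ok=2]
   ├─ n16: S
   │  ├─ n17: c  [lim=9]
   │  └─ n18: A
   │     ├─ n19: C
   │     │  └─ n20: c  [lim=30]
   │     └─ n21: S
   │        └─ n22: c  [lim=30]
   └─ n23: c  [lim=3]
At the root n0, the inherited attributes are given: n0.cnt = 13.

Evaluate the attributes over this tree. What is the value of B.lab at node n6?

1. n0.cnt = 13  [given at root]
2. n2.lab = "uu"  ["uu"]
3. n2.ok = true  [true]
4. n4.ok = 30  [terminal]
5. n5.live = -4  [terminal]
6. n3.sig = false  [false]
7. n3.fin = true  [b.live > -5]
8. n6.tag = 16  [len(C.lab) + 14]
9. n8.ok = 0  [terminal]
10. n9.ok = false  [terminal]
11. n7.sig = false  [e.ok == true]
12. n7.fin = false  [false]
13. n10.cnt = 13  [B.tag * 3 - 35]
14. n11.ok = false  [terminal]
15. n12.lim = 14  [terminal]
16. n10.depth = true  [S.cnt > 12]
17. n10.mk = "qk"  ["qk"]
18. n13.live = 5  [terminal]
19. n6.lab = true  [A.fin or S.depth]
20. n6.sig = -3  [len(S.mk) - 5]
21. n2.pre = "puu"  ["p" ++ C.lab]
22. n1.sig = true  [true]
23. n1.fin = false  [false]
24. n14.cnt = 29  [29]
25. n15.ok = 2  [terminal]
26. n16.cnt = 26  [S₀.cnt * -2 + 84]
27. n17.lim = 9  [terminal]
28. n19.lab = "qk"  ["qk"]
29. n19.ok = false  [false]
30. n20.lim = 30  [terminal]
31. n19.pre = "mr"  ["mr"]
32. n21.cnt = 10  [len(C.pre) + 8]
33. n22.lim = 30  [terminal]
34. n21.depth = false  [c.lim > 30]
35. n21.mk = "wk"  ["wk"]
36. n18.sig = true  [S.depth == false]
37. n18.fin = true  [S.depth == false]
38. n16.depth = true  [c.lim > 8]
39. n16.mk = "kq"  ["kq"]
40. n23.lim = 3  [terminal]
41. n14.depth = false  [S₀.cnt > 29]
42. n14.mk = "yp"  ["yp"]
43. n0.depth = false  [false]
44. n0.mk = "yp"  [if A.sig then S₁.mk else "r"]

true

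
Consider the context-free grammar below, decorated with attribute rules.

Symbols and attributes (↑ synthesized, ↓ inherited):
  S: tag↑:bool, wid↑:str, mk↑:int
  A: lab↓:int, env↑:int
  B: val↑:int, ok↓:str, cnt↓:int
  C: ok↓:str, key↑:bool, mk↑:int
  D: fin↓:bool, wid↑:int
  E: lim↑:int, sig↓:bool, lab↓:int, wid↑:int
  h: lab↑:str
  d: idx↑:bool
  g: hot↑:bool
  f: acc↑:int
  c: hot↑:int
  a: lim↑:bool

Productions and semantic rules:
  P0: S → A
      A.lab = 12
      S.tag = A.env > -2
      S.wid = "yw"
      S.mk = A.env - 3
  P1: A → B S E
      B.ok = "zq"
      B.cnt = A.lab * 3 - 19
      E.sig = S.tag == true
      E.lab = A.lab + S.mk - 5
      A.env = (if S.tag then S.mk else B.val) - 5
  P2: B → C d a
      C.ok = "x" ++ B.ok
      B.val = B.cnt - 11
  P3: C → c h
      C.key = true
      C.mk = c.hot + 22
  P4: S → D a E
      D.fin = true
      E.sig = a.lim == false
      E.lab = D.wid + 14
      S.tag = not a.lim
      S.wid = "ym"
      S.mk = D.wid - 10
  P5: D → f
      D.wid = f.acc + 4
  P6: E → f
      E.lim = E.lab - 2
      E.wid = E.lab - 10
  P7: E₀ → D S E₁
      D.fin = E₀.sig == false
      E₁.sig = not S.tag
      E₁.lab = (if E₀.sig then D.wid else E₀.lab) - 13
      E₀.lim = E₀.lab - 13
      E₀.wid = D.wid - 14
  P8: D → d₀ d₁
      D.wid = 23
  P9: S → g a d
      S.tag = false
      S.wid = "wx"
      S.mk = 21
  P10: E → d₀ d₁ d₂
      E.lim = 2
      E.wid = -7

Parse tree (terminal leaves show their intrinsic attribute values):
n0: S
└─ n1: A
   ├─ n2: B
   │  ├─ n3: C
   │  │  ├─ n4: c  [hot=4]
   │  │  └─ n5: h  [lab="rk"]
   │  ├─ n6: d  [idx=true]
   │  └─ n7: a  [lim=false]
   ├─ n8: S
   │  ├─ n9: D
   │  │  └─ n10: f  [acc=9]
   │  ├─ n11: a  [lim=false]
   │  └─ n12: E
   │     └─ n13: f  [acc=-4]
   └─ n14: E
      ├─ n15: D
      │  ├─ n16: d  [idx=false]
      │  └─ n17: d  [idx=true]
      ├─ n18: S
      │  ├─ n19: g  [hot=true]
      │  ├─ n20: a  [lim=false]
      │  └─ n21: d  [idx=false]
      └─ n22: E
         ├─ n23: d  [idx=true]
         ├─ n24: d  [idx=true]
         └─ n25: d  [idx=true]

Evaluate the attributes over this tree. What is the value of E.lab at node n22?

10

1. n1.lab = 12  [12]
2. n2.ok = "zq"  ["zq"]
3. n2.cnt = 17  [A.lab * 3 - 19]
4. n3.ok = "xzq"  ["x" ++ B.ok]
5. n4.hot = 4  [terminal]
6. n5.lab = "rk"  [terminal]
7. n3.key = true  [true]
8. n3.mk = 26  [c.hot + 22]
9. n6.idx = true  [terminal]
10. n7.lim = false  [terminal]
11. n2.val = 6  [B.cnt - 11]
12. n9.fin = true  [true]
13. n10.acc = 9  [terminal]
14. n9.wid = 13  [f.acc + 4]
15. n11.lim = false  [terminal]
16. n12.sig = true  [a.lim == false]
17. n12.lab = 27  [D.wid + 14]
18. n13.acc = -4  [terminal]
19. n12.lim = 25  [E.lab - 2]
20. n12.wid = 17  [E.lab - 10]
21. n8.tag = true  [not a.lim]
22. n8.wid = "ym"  ["ym"]
23. n8.mk = 3  [D.wid - 10]
24. n14.sig = true  [S.tag == true]
25. n14.lab = 10  [A.lab + S.mk - 5]
26. n15.fin = false  [E₀.sig == false]
27. n16.idx = false  [terminal]
28. n17.idx = true  [terminal]
29. n15.wid = 23  [23]
30. n19.hot = true  [terminal]
31. n20.lim = false  [terminal]
32. n21.idx = false  [terminal]
33. n18.tag = false  [false]
34. n18.wid = "wx"  ["wx"]
35. n18.mk = 21  [21]
36. n22.sig = true  [not S.tag]
37. n22.lab = 10  [(if E₀.sig then D.wid else E₀.lab) - 13]
38. n23.idx = true  [terminal]
39. n24.idx = true  [terminal]
40. n25.idx = true  [terminal]
41. n22.lim = 2  [2]
42. n22.wid = -7  [-7]
43. n14.lim = -3  [E₀.lab - 13]
44. n14.wid = 9  [D.wid - 14]
45. n1.env = -2  [(if S.tag then S.mk else B.val) - 5]
46. n0.tag = false  [A.env > -2]
47. n0.wid = "yw"  ["yw"]
48. n0.mk = -5  [A.env - 3]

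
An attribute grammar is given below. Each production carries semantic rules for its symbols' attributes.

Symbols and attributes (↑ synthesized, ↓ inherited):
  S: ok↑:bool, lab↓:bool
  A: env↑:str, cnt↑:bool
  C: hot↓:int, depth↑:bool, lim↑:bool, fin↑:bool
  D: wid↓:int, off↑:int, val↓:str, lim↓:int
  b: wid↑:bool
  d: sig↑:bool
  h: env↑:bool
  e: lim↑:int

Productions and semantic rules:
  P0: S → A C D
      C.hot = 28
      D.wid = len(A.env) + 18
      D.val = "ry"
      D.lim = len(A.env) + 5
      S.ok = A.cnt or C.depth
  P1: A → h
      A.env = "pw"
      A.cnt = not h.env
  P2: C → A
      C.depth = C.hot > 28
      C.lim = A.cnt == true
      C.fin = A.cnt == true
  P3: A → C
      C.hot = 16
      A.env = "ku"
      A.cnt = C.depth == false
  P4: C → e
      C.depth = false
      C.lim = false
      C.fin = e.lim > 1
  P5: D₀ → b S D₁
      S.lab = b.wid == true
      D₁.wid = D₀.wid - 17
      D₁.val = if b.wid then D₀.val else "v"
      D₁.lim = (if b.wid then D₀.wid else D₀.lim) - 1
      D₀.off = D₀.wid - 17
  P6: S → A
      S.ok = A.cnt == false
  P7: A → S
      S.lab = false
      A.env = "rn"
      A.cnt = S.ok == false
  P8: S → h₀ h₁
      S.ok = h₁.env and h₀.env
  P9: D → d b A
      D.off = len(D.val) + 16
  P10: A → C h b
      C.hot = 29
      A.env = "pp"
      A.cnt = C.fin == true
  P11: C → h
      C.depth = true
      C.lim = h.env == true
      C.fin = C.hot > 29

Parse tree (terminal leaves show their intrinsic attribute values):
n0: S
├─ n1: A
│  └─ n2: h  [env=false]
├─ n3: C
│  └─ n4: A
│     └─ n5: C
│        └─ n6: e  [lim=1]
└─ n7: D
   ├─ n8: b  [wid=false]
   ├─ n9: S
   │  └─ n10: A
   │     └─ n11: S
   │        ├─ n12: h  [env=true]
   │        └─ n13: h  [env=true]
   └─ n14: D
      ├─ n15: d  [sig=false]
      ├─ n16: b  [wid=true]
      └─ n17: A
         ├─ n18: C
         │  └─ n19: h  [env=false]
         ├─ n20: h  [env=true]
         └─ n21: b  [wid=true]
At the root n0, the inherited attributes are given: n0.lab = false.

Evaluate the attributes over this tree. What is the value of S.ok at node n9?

true

1. n0.lab = false  [given at root]
2. n2.env = false  [terminal]
3. n1.env = "pw"  ["pw"]
4. n1.cnt = true  [not h.env]
5. n3.hot = 28  [28]
6. n5.hot = 16  [16]
7. n6.lim = 1  [terminal]
8. n5.depth = false  [false]
9. n5.lim = false  [false]
10. n5.fin = false  [e.lim > 1]
11. n4.env = "ku"  ["ku"]
12. n4.cnt = true  [C.depth == false]
13. n3.depth = false  [C.hot > 28]
14. n3.lim = true  [A.cnt == true]
15. n3.fin = true  [A.cnt == true]
16. n7.wid = 20  [len(A.env) + 18]
17. n7.val = "ry"  ["ry"]
18. n7.lim = 7  [len(A.env) + 5]
19. n8.wid = false  [terminal]
20. n9.lab = false  [b.wid == true]
21. n11.lab = false  [false]
22. n12.env = true  [terminal]
23. n13.env = true  [terminal]
24. n11.ok = true  [h₁.env and h₀.env]
25. n10.env = "rn"  ["rn"]
26. n10.cnt = false  [S.ok == false]
27. n9.ok = true  [A.cnt == false]
28. n14.wid = 3  [D₀.wid - 17]
29. n14.val = "v"  [if b.wid then D₀.val else "v"]
30. n14.lim = 6  [(if b.wid then D₀.wid else D₀.lim) - 1]
31. n15.sig = false  [terminal]
32. n16.wid = true  [terminal]
33. n18.hot = 29  [29]
34. n19.env = false  [terminal]
35. n18.depth = true  [true]
36. n18.lim = false  [h.env == true]
37. n18.fin = false  [C.hot > 29]
38. n20.env = true  [terminal]
39. n21.wid = true  [terminal]
40. n17.env = "pp"  ["pp"]
41. n17.cnt = false  [C.fin == true]
42. n14.off = 17  [len(D.val) + 16]
43. n7.off = 3  [D₀.wid - 17]
44. n0.ok = true  [A.cnt or C.depth]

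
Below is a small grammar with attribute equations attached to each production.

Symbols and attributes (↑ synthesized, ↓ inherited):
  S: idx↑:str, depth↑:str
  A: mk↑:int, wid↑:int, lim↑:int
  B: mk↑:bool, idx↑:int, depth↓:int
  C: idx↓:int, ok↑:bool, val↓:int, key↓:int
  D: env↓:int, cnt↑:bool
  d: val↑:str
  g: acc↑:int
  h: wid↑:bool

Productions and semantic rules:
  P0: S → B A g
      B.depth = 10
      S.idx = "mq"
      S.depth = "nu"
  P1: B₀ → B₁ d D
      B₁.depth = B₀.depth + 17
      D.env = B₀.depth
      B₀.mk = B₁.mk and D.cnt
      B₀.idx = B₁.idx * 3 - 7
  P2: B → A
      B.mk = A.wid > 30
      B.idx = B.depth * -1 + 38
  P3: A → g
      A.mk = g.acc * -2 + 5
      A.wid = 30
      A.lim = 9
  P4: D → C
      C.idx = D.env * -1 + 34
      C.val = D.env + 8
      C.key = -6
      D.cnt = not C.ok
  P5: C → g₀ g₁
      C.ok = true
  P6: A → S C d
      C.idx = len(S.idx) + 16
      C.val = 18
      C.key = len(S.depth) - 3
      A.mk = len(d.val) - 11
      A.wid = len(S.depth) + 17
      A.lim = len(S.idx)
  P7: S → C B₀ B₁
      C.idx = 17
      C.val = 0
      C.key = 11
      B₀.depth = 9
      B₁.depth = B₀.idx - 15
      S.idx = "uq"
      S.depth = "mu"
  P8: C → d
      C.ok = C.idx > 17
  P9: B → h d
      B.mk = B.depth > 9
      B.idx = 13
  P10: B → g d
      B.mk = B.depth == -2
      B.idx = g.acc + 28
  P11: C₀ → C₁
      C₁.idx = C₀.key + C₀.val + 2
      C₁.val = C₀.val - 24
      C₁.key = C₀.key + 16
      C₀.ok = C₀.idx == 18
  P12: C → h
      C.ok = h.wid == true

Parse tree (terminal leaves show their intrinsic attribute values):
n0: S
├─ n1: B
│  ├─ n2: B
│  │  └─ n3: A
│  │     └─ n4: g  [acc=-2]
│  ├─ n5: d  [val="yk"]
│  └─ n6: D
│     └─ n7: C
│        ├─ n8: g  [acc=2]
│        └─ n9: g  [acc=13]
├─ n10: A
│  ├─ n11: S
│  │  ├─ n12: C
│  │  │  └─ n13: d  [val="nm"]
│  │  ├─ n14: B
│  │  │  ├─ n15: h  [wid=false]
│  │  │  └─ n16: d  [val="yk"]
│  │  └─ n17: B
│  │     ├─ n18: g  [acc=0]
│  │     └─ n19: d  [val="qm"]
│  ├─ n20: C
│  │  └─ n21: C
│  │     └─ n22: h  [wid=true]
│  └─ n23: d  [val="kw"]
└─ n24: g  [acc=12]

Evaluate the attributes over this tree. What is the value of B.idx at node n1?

1. n1.depth = 10  [10]
2. n2.depth = 27  [B₀.depth + 17]
3. n4.acc = -2  [terminal]
4. n3.mk = 9  [g.acc * -2 + 5]
5. n3.wid = 30  [30]
6. n3.lim = 9  [9]
7. n2.mk = false  [A.wid > 30]
8. n2.idx = 11  [B.depth * -1 + 38]
9. n5.val = "yk"  [terminal]
10. n6.env = 10  [B₀.depth]
11. n7.idx = 24  [D.env * -1 + 34]
12. n7.val = 18  [D.env + 8]
13. n7.key = -6  [-6]
14. n8.acc = 2  [terminal]
15. n9.acc = 13  [terminal]
16. n7.ok = true  [true]
17. n6.cnt = false  [not C.ok]
18. n1.mk = false  [B₁.mk and D.cnt]
19. n1.idx = 26  [B₁.idx * 3 - 7]
20. n12.idx = 17  [17]
21. n12.val = 0  [0]
22. n12.key = 11  [11]
23. n13.val = "nm"  [terminal]
24. n12.ok = false  [C.idx > 17]
25. n14.depth = 9  [9]
26. n15.wid = false  [terminal]
27. n16.val = "yk"  [terminal]
28. n14.mk = false  [B.depth > 9]
29. n14.idx = 13  [13]
30. n17.depth = -2  [B₀.idx - 15]
31. n18.acc = 0  [terminal]
32. n19.val = "qm"  [terminal]
33. n17.mk = true  [B.depth == -2]
34. n17.idx = 28  [g.acc + 28]
35. n11.idx = "uq"  ["uq"]
36. n11.depth = "mu"  ["mu"]
37. n20.idx = 18  [len(S.idx) + 16]
38. n20.val = 18  [18]
39. n20.key = -1  [len(S.depth) - 3]
40. n21.idx = 19  [C₀.key + C₀.val + 2]
41. n21.val = -6  [C₀.val - 24]
42. n21.key = 15  [C₀.key + 16]
43. n22.wid = true  [terminal]
44. n21.ok = true  [h.wid == true]
45. n20.ok = true  [C₀.idx == 18]
46. n23.val = "kw"  [terminal]
47. n10.mk = -9  [len(d.val) - 11]
48. n10.wid = 19  [len(S.depth) + 17]
49. n10.lim = 2  [len(S.idx)]
50. n24.acc = 12  [terminal]
51. n0.idx = "mq"  ["mq"]
52. n0.depth = "nu"  ["nu"]

26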